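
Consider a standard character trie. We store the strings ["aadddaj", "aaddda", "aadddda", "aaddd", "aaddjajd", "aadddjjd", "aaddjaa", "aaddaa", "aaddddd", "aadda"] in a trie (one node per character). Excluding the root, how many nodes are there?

Trie structure (* marks end of a word):
(root)
└─ a
   └─ a
      └─ d
         └─ d
            ├─ a *
            │  └─ a *
            ├─ d *
            │  ├─ a *
            │  │  └─ j *
            │  ├─ d
            │  │  ├─ a *
            │  │  └─ d *
            │  └─ j
            │     └─ j
            │        └─ d *
            └─ j
               └─ a
                  ├─ a *
                  └─ j
                     └─ d *
Counting every labelled node above: 20.

20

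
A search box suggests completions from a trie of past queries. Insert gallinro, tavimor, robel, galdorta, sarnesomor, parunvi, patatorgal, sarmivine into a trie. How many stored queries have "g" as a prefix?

2

Filter for entries beginning with "g":
Words under "g": galdorta, gallinro
Count: 2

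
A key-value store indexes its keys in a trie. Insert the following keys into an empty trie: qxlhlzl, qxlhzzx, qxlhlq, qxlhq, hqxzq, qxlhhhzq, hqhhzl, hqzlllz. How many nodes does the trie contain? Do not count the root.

30

Trie structure (* marks end of a word):
(root)
├─ h
│  └─ q
│     ├─ h
│     │  └─ h
│     │     └─ z
│     │        └─ l *
│     ├─ x
│     │  └─ z
│     │     └─ q *
│     └─ z
│        └─ l
│           └─ l
│              └─ l
│                 └─ z *
└─ q
   └─ x
      └─ l
         └─ h
            ├─ h
            │  └─ h
            │     └─ z
            │        └─ q *
            ├─ l
            │  ├─ q *
            │  └─ z
            │     └─ l *
            ├─ q *
            └─ z
               └─ z
                  └─ x *
Counting every labelled node above: 30.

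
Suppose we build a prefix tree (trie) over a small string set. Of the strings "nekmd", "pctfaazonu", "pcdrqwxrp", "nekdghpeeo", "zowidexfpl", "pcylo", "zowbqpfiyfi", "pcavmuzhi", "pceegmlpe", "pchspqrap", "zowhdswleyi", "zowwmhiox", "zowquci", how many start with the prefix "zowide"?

1

Walk to "zowide"; the words in its subtree are exactly those with that prefix.
Matches: "zowidexfpl"
Count: 1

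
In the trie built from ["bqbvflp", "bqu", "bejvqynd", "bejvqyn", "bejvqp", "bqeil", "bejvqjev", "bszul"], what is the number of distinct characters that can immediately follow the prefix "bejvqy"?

1

The children of the "bejvqy" node are the distinct next characters among strings starting with "bejvqy".
Characters that immediately follow "bejvqy" among the stored strings: {n}.
That node has 1 child edge.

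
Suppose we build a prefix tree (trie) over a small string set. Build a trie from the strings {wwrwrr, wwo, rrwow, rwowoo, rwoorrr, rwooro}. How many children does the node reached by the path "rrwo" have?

The children of the "rrwo" node are the distinct next characters among strings starting with "rrwo".
Characters that immediately follow "rrwo" among the stored strings: {w}.
That node has 1 child edge.

1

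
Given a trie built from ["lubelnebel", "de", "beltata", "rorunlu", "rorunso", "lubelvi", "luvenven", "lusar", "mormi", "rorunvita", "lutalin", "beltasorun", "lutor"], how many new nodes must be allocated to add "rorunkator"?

5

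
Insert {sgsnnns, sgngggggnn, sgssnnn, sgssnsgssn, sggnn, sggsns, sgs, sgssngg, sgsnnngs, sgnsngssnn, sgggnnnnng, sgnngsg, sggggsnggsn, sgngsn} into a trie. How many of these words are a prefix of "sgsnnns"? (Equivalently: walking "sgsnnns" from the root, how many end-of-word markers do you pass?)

2

Check each prefix of "sgsnnns" against the stored set — each match is an end-marker on the path.
Prefixes of the query that are stored words: "sgs", "sgsnnns"
Count: 2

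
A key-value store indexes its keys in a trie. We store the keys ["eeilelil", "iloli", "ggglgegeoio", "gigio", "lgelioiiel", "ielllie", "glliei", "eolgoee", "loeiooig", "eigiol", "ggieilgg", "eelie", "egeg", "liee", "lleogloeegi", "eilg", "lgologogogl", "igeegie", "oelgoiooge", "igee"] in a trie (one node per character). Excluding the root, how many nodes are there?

119

Trace insertions, counting only characters that open a new branch:
  "eeilelil" → 8 new (e, e, i, l, e, l, i, l)
  "iloli" → 5 new (i, l, o, l, i)
  "ggglgegeoio" → 11 new (g, g, g, l, g, e, g, e, o, i, o)
  "gigio" → prefix "g" already present; 4 new (i, g, i, o)
  "lgelioiiel" → 10 new (l, g, e, l, i, o, i, i, e, l)
  "ielllie" → prefix "i" already present; 6 new (e, l, l, l, i, e)
  "glliei" → prefix "g" already present; 5 new (l, l, i, e, i)
  "eolgoee" → prefix "e" already present; 6 new (o, l, g, o, e, e)
  "loeiooig" → prefix "l" already present; 7 new (o, e, i, o, o, i, g)
  "eigiol" → prefix "e" already present; 5 new (i, g, i, o, l)
  "ggieilgg" → prefix "gg" already present; 6 new (i, e, i, l, g, g)
  "eelie" → prefix "ee" already present; 3 new (l, i, e)
  "egeg" → prefix "e" already present; 3 new (g, e, g)
  "liee" → prefix "l" already present; 3 new (i, e, e)
  "lleogloeegi" → prefix "l" already present; 10 new (l, e, o, g, l, o, e, e, g, i)
  "eilg" → prefix "ei" already present; 2 new (l, g)
  "lgologogogl" → prefix "lg" already present; 9 new (o, l, o, g, o, g, o, g, l)
  "igeegie" → prefix "i" already present; 6 new (g, e, e, g, i, e)
  "oelgoiooge" → 10 new (o, e, l, g, o, i, o, o, g, e)
  "igee" → prefix "igee" already present; 0 new (none)
Total nodes = 8 + 5 + 11 + 4 + 10 + 6 + 5 + 6 + 7 + 5 + 6 + 3 + 3 + 3 + 10 + 2 + 9 + 6 + 10 + 0 = 119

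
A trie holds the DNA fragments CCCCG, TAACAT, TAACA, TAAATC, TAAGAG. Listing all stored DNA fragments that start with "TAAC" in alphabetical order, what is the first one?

Filter for "TAAC…" and sort: "TAACA", "TAACAT"
Position 1: TAACA

TAACA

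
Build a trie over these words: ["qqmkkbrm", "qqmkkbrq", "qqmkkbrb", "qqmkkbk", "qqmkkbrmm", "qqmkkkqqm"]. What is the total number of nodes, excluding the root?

Insert word by word; a character creates a node only if that edge doesn't already exist:
  "qqmkkbrm" → 8 new (q, q, m, k, k, b, r, m)
  "qqmkkbrq" → prefix "qqmkkbr" already present; 1 new (q)
  "qqmkkbrb" → prefix "qqmkkbr" already present; 1 new (b)
  "qqmkkbk" → prefix "qqmkkb" already present; 1 new (k)
  "qqmkkbrmm" → prefix "qqmkkbrm" already present; 1 new (m)
  "qqmkkkqqm" → prefix "qqmkk" already present; 4 new (k, q, q, m)
Total nodes = 8 + 1 + 1 + 1 + 1 + 4 = 16

16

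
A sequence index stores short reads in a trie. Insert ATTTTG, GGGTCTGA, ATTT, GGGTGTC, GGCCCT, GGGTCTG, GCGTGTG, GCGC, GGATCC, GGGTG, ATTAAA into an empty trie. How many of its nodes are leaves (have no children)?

A leaf is a node with no children — equivalently, the end of a word that is not a proper prefix of any other stored word.
Those words: "ATTAAA", "ATTTTG", "GCGC", "GCGTGTG", "GGATCC", "GGCCCT", "GGGTCTGA", "GGGTGTC"
Leaf count: 8

8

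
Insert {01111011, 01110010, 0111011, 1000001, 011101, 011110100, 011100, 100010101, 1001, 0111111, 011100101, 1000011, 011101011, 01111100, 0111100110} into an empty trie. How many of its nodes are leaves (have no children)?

Leaves are exactly the stored words that no other stored word extends.
Those words: "011100101", "011101011", "0111011", "0111100110", "011110100", "01111011", "01111100", "0111111", "1000001", "1000011", "100010101", "1001"
Leaf count: 12

12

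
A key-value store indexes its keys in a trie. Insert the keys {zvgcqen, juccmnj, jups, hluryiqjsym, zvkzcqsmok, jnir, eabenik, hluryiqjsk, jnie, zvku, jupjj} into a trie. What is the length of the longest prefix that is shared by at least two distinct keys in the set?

9

Equivalently: take the maximum, over all pairs, of their longest common prefix length.
"hluryiqjsk" and "hluryiqjsym" agree on "hluryiqjs" (9 characters) before diverging; nothing deeper is shared.
Longest shared-prefix length: 9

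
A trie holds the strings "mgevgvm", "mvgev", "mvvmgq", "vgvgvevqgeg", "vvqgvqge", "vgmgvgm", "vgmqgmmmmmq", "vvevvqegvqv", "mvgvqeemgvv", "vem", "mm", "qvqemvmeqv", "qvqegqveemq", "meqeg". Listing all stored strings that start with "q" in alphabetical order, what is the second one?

Filter for "q…" and sort: "qvqegqveemq", "qvqemvmeqv"
Position 2: qvqemvmeqv

qvqemvmeqv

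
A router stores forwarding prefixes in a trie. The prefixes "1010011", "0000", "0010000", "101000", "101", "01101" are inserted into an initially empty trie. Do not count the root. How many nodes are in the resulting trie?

Trie structure (* marks end of a word):
(root)
├─ 0
│  ├─ 0
│  │  ├─ 0
│  │  │  └─ 0 *
│  │  └─ 1
│  │     └─ 0
│  │        └─ 0
│  │           └─ 0
│  │              └─ 0 *
│  └─ 1
│     └─ 1
│        └─ 0
│           └─ 1 *
└─ 1
   └─ 0
      └─ 1 *
         └─ 0
            └─ 0
               ├─ 0 *
               └─ 1
                  └─ 1 *
Counting every labelled node above: 21.

21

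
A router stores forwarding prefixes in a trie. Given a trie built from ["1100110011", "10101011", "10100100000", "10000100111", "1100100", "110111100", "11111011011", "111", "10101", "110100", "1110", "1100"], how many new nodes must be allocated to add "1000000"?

2

Walking "1000000" from the root, the first 5 characters ("10000") follow existing edges; "0" is the first miss.
New nodes needed: |"1000000"| − 5 = 7 − 5 = 2.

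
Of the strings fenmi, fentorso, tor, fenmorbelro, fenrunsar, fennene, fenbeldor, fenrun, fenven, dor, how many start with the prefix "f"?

8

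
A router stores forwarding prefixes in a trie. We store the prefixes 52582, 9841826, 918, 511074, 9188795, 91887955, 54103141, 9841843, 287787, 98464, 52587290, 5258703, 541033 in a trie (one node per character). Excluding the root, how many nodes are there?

For each word, the new-node count is its length minus the longest prefix already in the trie:
  "52582" → 5 new (5, 2, 5, 8, 2)
  "9841826" → 7 new (9, 8, 4, 1, 8, 2, 6)
  "918" → prefix "9" already present; 2 new (1, 8)
  "511074" → prefix "5" already present; 5 new (1, 1, 0, 7, 4)
  "9188795" → prefix "918" already present; 4 new (8, 7, 9, 5)
  "91887955" → prefix "9188795" already present; 1 new (5)
  "54103141" → prefix "5" already present; 7 new (4, 1, 0, 3, 1, 4, 1)
  "9841843" → prefix "98418" already present; 2 new (4, 3)
  "287787" → 6 new (2, 8, 7, 7, 8, 7)
  "98464" → prefix "984" already present; 2 new (6, 4)
  "52587290" → prefix "5258" already present; 4 new (7, 2, 9, 0)
  "5258703" → prefix "52587" already present; 2 new (0, 3)
  "541033" → prefix "54103" already present; 1 new (3)
Total nodes = 5 + 7 + 2 + 5 + 4 + 1 + 7 + 2 + 6 + 2 + 4 + 2 + 1 = 48

48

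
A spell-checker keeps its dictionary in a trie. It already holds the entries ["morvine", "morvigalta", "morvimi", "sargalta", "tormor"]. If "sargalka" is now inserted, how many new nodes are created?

2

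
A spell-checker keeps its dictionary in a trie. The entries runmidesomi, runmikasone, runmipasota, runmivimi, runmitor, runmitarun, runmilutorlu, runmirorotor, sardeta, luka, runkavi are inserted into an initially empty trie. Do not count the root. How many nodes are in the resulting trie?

Trace insertions, counting only characters that open a new branch:
  "runmidesomi" → 11 new (r, u, n, m, i, d, e, s, o, m, i)
  "runmikasone" → prefix "runmi" already present; 6 new (k, a, s, o, n, e)
  "runmipasota" → prefix "runmi" already present; 6 new (p, a, s, o, t, a)
  "runmivimi" → prefix "runmi" already present; 4 new (v, i, m, i)
  "runmitor" → prefix "runmi" already present; 3 new (t, o, r)
  "runmitarun" → prefix "runmit" already present; 4 new (a, r, u, n)
  "runmilutorlu" → prefix "runmi" already present; 7 new (l, u, t, o, r, l, u)
  "runmirorotor" → prefix "runmi" already present; 7 new (r, o, r, o, t, o, r)
  "sardeta" → 7 new (s, a, r, d, e, t, a)
  "luka" → 4 new (l, u, k, a)
  "runkavi" → prefix "run" already present; 4 new (k, a, v, i)
Total nodes = 11 + 6 + 6 + 4 + 3 + 4 + 7 + 7 + 7 + 4 + 4 = 63

63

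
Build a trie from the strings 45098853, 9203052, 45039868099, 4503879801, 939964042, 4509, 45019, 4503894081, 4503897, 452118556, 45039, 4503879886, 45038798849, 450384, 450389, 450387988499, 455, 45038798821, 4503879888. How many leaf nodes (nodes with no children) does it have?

Leaves are exactly the stored words that no other stored word extends.
Those words: "45019", "450384", "4503879801", "45038798821", "450387988499", "4503879886", "4503879888", "4503894081", "4503897", "45039868099", "45098853", "452118556", "455", "9203052", "939964042"
Leaf count: 15

15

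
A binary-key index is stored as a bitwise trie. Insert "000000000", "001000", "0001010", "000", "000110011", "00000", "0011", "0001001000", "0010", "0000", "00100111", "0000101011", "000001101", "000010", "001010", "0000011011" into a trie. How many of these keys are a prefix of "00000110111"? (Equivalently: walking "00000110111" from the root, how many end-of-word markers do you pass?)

5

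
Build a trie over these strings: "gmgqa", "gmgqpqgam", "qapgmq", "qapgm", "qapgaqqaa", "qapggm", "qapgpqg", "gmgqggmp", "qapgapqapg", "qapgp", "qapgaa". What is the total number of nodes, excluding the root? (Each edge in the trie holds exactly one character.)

36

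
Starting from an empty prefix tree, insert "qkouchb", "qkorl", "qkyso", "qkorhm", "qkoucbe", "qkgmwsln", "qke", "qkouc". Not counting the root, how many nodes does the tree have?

Trie structure (* marks end of a word):
(root)
└─ q
   └─ k
      ├─ e *
      ├─ g
      │  └─ m
      │     └─ w
      │        └─ s
      │           └─ l
      │              └─ n *
      ├─ o
      │  ├─ r
      │  │  ├─ h
      │  │  │  └─ m *
      │  │  └─ l *
      │  └─ u
      │     └─ c *
      │        ├─ b
      │        │  └─ e *
      │        └─ h
      │           └─ b *
      └─ y
         └─ s
            └─ o *
Counting every labelled node above: 23.

23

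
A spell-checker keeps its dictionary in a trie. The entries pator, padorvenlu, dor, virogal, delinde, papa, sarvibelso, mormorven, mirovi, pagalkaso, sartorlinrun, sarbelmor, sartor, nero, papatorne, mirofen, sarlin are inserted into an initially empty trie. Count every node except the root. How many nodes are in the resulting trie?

92

For each word, the new-node count is its length minus the longest prefix already in the trie:
  "pator" → 5 new (p, a, t, o, r)
  "padorvenlu" → prefix "pa" already present; 8 new (d, o, r, v, e, n, l, u)
  "dor" → 3 new (d, o, r)
  "virogal" → 7 new (v, i, r, o, g, a, l)
  "delinde" → prefix "d" already present; 6 new (e, l, i, n, d, e)
  "papa" → prefix "pa" already present; 2 new (p, a)
  "sarvibelso" → 10 new (s, a, r, v, i, b, e, l, s, o)
  "mormorven" → 9 new (m, o, r, m, o, r, v, e, n)
  "mirovi" → prefix "m" already present; 5 new (i, r, o, v, i)
  "pagalkaso" → prefix "pa" already present; 7 new (g, a, l, k, a, s, o)
  "sartorlinrun" → prefix "sar" already present; 9 new (t, o, r, l, i, n, r, u, n)
  "sarbelmor" → prefix "sar" already present; 6 new (b, e, l, m, o, r)
  "sartor" → prefix "sartor" already present; 0 new (none)
  "nero" → 4 new (n, e, r, o)
  "papatorne" → prefix "papa" already present; 5 new (t, o, r, n, e)
  "mirofen" → prefix "miro" already present; 3 new (f, e, n)
  "sarlin" → prefix "sar" already present; 3 new (l, i, n)
Total nodes = 5 + 8 + 3 + 7 + 6 + 2 + 10 + 9 + 5 + 7 + 9 + 6 + 0 + 4 + 5 + 3 + 3 = 92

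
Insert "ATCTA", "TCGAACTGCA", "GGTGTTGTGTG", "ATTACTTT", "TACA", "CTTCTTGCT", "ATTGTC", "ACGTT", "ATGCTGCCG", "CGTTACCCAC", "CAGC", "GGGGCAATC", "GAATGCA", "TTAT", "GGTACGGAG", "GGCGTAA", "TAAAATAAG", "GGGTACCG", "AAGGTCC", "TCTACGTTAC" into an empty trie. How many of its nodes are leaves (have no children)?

20

Leaves are exactly the stored words that no other stored word extends.
Those words: "AAGGTCC", "ACGTT", "ATCTA", "ATGCTGCCG", "ATTACTTT", "ATTGTC", "CAGC", "CGTTACCCAC", "CTTCTTGCT", "GAATGCA", "GGCGTAA", "GGGGCAATC", "GGGTACCG", "GGTACGGAG", "GGTGTTGTGTG", "TAAAATAAG", "TACA", "TCGAACTGCA", "TCTACGTTAC", "TTAT"
Leaf count: 20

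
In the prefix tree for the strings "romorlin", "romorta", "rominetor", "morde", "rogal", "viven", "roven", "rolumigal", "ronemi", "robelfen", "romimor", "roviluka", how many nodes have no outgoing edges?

A leaf is a node with no children — equivalently, the end of a word that is not a proper prefix of any other stored word.
Those words: "morde", "robelfen", "rogal", "rolumigal", "romimor", "rominetor", "romorlin", "romorta", "ronemi", "roven", "roviluka", "viven"
Leaf count: 12

12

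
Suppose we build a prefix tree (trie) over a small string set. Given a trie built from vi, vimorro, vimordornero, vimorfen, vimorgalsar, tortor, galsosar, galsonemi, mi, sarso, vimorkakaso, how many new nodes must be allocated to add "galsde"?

Walking "galsde" from the root, the first 4 characters ("gals") follow existing edges; "d" is the first miss.
So 6 − 4 = 2 new nodes.

2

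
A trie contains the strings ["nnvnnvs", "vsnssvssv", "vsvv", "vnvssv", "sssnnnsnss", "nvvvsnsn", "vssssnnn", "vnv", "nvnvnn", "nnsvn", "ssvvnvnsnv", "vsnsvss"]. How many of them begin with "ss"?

2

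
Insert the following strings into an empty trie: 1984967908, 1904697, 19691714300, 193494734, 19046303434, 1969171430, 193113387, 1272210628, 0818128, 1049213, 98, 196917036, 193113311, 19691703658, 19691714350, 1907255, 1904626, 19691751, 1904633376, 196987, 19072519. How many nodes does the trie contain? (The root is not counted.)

92

Count nodes per top-level branch (shared prefixes stored once):
  '0'-branch (0818128): 7 nodes
  '1'-branch (1049213, 1272210628, 1904626, 19046303434, 1904633376, 1904697, 19072519, 1907255, 193113311, 193113387, 193494734, 196917036, 19691703658, 1969171430, 19691714300, 19691714350, 19691751, 196987, 1984967908): 83 nodes
  '9'-branch (98): 2 nodes
Sum: 92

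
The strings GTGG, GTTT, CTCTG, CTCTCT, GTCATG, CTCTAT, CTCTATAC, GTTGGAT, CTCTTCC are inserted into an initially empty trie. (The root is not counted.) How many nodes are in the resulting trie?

28

Count nodes per top-level branch (shared prefixes stored once):
  'C'-branch (CTCTAT, CTCTATAC, CTCTCT, CTCTG, CTCTTCC): 14 nodes
  'G'-branch (GTCATG, GTGG, GTTGGAT, GTTT): 14 nodes
Sum: 28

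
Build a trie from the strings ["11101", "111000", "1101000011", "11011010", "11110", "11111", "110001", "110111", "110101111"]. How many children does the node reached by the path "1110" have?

2

The children of the "1110" node are the distinct next characters among strings starting with "1110".
Distinct next characters after "1110": 0, 1.
That node has 2 child edges.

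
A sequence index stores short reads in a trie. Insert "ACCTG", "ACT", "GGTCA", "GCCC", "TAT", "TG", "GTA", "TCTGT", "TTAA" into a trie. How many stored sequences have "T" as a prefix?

Traverse to the node for "T", then collect every word in that subtree.
Words under "T": TAT, TCTGT, TG, TTAA
Count: 4

4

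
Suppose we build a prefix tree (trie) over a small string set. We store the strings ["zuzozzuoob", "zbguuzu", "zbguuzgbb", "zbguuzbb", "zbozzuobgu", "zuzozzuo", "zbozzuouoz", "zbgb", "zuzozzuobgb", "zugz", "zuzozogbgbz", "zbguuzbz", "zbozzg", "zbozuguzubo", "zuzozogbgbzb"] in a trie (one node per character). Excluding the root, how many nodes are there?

Count nodes per top-level branch (shared prefixes stored once):
  'z'-branch (zbgb, zbguuzbb, zbguuzbz, zbguuzgbb, zbguuzu, zbozuguzubo, zbozzg, zbozzuobgu, zbozzuouoz, zugz, zuzozogbgbz, zuzozogbgbzb, zuzozzuo, zuzozzuobgb, zuzozzuoob): 54 nodes
Sum: 54

54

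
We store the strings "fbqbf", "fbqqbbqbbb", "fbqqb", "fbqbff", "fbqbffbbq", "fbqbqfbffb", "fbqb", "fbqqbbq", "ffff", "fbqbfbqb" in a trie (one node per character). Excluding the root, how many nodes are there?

28

For each word, the new-node count is its length minus the longest prefix already in the trie:
  "fbqbf" → 5 new (f, b, q, b, f)
  "fbqqbbqbbb" → prefix "fbq" already present; 7 new (q, b, b, q, b, b, b)
  "fbqqb" → prefix "fbqqb" already present; 0 new (none)
  "fbqbff" → prefix "fbqbf" already present; 1 new (f)
  "fbqbffbbq" → prefix "fbqbff" already present; 3 new (b, b, q)
  "fbqbqfbffb" → prefix "fbqb" already present; 6 new (q, f, b, f, f, b)
  "fbqb" → prefix "fbqb" already present; 0 new (none)
  "fbqqbbq" → prefix "fbqqbbq" already present; 0 new (none)
  "ffff" → prefix "f" already present; 3 new (f, f, f)
  "fbqbfbqb" → prefix "fbqbf" already present; 3 new (b, q, b)
Total nodes = 5 + 7 + 0 + 1 + 3 + 6 + 0 + 0 + 3 + 3 = 28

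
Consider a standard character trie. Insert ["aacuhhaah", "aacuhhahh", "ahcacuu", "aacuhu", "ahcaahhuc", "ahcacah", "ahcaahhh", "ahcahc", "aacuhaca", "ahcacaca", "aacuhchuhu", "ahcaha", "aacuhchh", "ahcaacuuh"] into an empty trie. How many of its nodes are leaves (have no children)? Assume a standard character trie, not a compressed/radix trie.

Leaves are exactly the stored words that no other stored word extends.
Those words: "aacuhaca", "aacuhchh", "aacuhchuhu", "aacuhhaah", "aacuhhahh", "aacuhu", "ahcaacuuh", "ahcaahhh", "ahcaahhuc", "ahcacaca", "ahcacah", "ahcacuu", "ahcaha", "ahcahc"
Leaf count: 14

14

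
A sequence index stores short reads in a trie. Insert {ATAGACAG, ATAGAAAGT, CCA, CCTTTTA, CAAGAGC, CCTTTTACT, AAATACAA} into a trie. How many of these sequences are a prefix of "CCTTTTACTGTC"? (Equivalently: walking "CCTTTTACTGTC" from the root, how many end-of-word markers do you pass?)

2

Traverse "CCTTTTACTGTC" character by character; count nodes along the way that are marked as word ends.
Prefixes of the query that are stored words: "CCTTTTA", "CCTTTTACT"
Count: 2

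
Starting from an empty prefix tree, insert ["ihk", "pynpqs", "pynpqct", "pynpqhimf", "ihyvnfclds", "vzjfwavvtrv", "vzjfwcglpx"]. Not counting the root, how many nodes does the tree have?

39

Trie structure (* marks end of a word):
(root)
├─ i
│  └─ h
│     ├─ k *
│     └─ y
│        └─ v
│           └─ n
│              └─ f
│                 └─ c
│                    └─ l
│                       └─ d
│                          └─ s *
├─ p
│  └─ y
│     └─ n
│        └─ p
│           └─ q
│              ├─ c
│              │  └─ t *
│              ├─ h
│              │  └─ i
│              │     └─ m
│              │        └─ f *
│              └─ s *
└─ v
   └─ z
      └─ j
         └─ f
            └─ w
               ├─ a
               │  └─ v
               │     └─ v
               │        └─ t
               │           └─ r
               │              └─ v *
               └─ c
                  └─ g
                     └─ l
                        └─ p
                           └─ x *
Counting every labelled node above: 39.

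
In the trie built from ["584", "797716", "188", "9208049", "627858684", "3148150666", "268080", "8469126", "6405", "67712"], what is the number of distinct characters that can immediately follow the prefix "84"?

Walk "84" from the root, arriving at one node.
Characters that immediately follow "84" among the stored strings: {6}.
That node has 1 child edge.

1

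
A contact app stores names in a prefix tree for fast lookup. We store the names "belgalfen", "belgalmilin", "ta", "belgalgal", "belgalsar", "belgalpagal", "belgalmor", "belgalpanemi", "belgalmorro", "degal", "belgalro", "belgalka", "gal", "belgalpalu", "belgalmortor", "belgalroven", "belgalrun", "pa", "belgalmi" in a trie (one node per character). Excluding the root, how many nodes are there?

59

For each word, the new-node count is its length minus the longest prefix already in the trie:
  "belgalfen" → 9 new (b, e, l, g, a, l, f, e, n)
  "belgalmilin" → prefix "belgal" already present; 5 new (m, i, l, i, n)
  "ta" → 2 new (t, a)
  "belgalgal" → prefix "belgal" already present; 3 new (g, a, l)
  "belgalsar" → prefix "belgal" already present; 3 new (s, a, r)
  "belgalpagal" → prefix "belgal" already present; 5 new (p, a, g, a, l)
  "belgalmor" → prefix "belgalm" already present; 2 new (o, r)
  "belgalpanemi" → prefix "belgalpa" already present; 4 new (n, e, m, i)
  "belgalmorro" → prefix "belgalmor" already present; 2 new (r, o)
  "degal" → 5 new (d, e, g, a, l)
  "belgalro" → prefix "belgal" already present; 2 new (r, o)
  "belgalka" → prefix "belgal" already present; 2 new (k, a)
  "gal" → 3 new (g, a, l)
  "belgalpalu" → prefix "belgalpa" already present; 2 new (l, u)
  "belgalmortor" → prefix "belgalmor" already present; 3 new (t, o, r)
  "belgalroven" → prefix "belgalro" already present; 3 new (v, e, n)
  "belgalrun" → prefix "belgalr" already present; 2 new (u, n)
  "pa" → 2 new (p, a)
  "belgalmi" → prefix "belgalmi" already present; 0 new (none)
Total nodes = 9 + 5 + 2 + 3 + 3 + 5 + 2 + 4 + 2 + 5 + 2 + 2 + 3 + 2 + 3 + 3 + 2 + 2 + 0 = 59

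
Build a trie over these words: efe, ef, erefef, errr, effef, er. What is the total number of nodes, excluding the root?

Count nodes per top-level branch (shared prefixes stored once):
  'e'-branch (ef, efe, effef, er, erefef, errr): 13 nodes
Sum: 13

13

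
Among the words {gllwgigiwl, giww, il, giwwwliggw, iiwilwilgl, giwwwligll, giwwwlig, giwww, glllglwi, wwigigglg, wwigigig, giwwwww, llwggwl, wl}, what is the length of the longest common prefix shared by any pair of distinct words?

Look for the deepest trie node that still has at least two words in its subtree.
e.g. "giwwwlig" and "giwwwliggw" share the prefix "giwwwlig" of length 8; no pair shares a longer one.
Longest shared-prefix length: 8

8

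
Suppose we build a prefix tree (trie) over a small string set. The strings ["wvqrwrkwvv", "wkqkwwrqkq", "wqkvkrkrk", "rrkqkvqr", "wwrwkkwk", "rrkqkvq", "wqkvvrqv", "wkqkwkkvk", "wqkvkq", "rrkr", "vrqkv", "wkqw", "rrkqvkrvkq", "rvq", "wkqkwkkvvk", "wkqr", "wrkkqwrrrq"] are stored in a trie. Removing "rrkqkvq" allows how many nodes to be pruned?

0

After clearing the end-marker at "rrkqkvq", prune upward until reaching a node still needed by another word.
Every node on "rrkqkvq" is still needed (e.g. by "rrkqkvqr"), so nothing is freed.
Nodes removed: 0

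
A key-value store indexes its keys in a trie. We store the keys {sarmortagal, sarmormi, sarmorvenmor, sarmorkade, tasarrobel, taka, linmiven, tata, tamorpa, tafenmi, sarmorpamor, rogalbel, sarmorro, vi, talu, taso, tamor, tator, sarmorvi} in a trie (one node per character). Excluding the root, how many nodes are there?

For each word, the new-node count is its length minus the longest prefix already in the trie:
  "sarmortagal" → 11 new (s, a, r, m, o, r, t, a, g, a, l)
  "sarmormi" → prefix "sarmor" already present; 2 new (m, i)
  "sarmorvenmor" → prefix "sarmor" already present; 6 new (v, e, n, m, o, r)
  "sarmorkade" → prefix "sarmor" already present; 4 new (k, a, d, e)
  "tasarrobel" → 10 new (t, a, s, a, r, r, o, b, e, l)
  "taka" → prefix "ta" already present; 2 new (k, a)
  "linmiven" → 8 new (l, i, n, m, i, v, e, n)
  "tata" → prefix "ta" already present; 2 new (t, a)
  "tamorpa" → prefix "ta" already present; 5 new (m, o, r, p, a)
  "tafenmi" → prefix "ta" already present; 5 new (f, e, n, m, i)
  "sarmorpamor" → prefix "sarmor" already present; 5 new (p, a, m, o, r)
  "rogalbel" → 8 new (r, o, g, a, l, b, e, l)
  "sarmorro" → prefix "sarmor" already present; 2 new (r, o)
  "vi" → 2 new (v, i)
  "talu" → prefix "ta" already present; 2 new (l, u)
  "taso" → prefix "tas" already present; 1 new (o)
  "tamor" → prefix "tamor" already present; 0 new (none)
  "tator" → prefix "tat" already present; 2 new (o, r)
  "sarmorvi" → prefix "sarmorv" already present; 1 new (i)
Total nodes = 11 + 2 + 6 + 4 + 10 + 2 + 8 + 2 + 5 + 5 + 5 + 8 + 2 + 2 + 2 + 1 + 0 + 2 + 1 = 78

78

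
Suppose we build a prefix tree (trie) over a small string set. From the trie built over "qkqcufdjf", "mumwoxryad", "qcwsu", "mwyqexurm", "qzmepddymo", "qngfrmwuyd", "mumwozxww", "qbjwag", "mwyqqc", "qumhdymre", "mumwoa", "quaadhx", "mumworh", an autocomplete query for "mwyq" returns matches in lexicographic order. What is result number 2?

mwyqqc

Filter for "mwyq…" and sort: "mwyqexurm", "mwyqqc"
The 2nd is mwyqqc.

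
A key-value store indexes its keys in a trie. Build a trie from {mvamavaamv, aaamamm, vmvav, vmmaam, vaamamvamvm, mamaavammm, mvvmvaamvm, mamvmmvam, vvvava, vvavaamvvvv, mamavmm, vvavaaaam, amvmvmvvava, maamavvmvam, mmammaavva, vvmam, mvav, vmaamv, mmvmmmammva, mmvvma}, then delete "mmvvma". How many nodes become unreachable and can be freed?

3

A node on "mmvvma"'s path can go only if nothing else ends at it or branches off below it.
The suffix "vma" (3 nodes) is used only by "mmvvma"; the node for "mmv" still has the child "m", so pruning stops there.
Nodes removed: 3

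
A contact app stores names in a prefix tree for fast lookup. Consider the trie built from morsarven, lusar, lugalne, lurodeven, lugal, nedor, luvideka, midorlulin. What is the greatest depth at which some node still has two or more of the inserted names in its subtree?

5

The deepest shared node is where two words last agree before diverging.
e.g. "lugal" and "lugalne" share the prefix "lugal" of length 5; no pair shares a longer one.
Longest shared-prefix length: 5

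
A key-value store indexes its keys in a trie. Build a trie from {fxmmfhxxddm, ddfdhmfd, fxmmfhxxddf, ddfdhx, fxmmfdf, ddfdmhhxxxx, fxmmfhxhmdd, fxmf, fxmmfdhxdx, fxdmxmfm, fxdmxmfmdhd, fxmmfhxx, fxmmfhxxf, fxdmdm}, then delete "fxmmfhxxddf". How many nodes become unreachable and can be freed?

1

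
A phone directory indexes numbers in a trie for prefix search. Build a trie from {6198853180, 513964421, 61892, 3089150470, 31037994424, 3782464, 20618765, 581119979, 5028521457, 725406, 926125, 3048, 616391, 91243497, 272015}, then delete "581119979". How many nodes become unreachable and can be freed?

A node on "581119979"'s path can go only if nothing else ends at it or branches off below it.
The suffix "81119979" (8 nodes) is used only by "581119979"; the node for "5" still has the child "1", so pruning stops there.
Nodes removed: 8

8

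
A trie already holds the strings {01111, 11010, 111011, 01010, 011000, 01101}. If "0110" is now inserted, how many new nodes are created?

Every character of "0110" already lies on an existing path (it is a prefix of some stored word).
No new nodes are needed: 0.

0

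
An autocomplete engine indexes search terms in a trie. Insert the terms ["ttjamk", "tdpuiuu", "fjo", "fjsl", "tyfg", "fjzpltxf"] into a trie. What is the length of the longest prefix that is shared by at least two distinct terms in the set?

Look for the deepest trie node that still has at least two words in its subtree.
e.g. "fjo" and "fjsl" share the prefix "fj" of length 2; no pair shares a longer one.
Longest shared-prefix length: 2

2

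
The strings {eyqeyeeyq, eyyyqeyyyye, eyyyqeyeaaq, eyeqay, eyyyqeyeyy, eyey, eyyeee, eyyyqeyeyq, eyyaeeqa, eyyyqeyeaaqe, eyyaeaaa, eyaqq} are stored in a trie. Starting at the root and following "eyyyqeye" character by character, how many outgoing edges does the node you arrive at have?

2

The children of the "eyyyqeye" node are the distinct next characters among strings starting with "eyyyqeye".
Distinct next characters after "eyyyqeye": a, y.
That node has 2 child edges.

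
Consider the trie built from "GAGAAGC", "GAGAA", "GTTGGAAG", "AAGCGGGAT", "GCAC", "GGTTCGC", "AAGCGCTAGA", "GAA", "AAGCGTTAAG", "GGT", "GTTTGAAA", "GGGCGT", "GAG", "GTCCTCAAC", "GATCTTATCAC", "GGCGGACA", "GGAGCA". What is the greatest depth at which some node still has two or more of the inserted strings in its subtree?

The deepest shared node is where two words last agree before diverging.
e.g. "AAGCGCTAGA" and "AAGCGGGAT" share the prefix "AAGCG" of length 5; no pair shares a longer one.
Longest shared-prefix length: 5

5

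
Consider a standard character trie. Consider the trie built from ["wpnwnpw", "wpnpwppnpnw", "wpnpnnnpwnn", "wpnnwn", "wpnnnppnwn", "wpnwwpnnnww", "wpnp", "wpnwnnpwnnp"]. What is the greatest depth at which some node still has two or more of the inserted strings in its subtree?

The deepest shared node is where two words last agree before diverging.
e.g. "wpnwnnpwnnp" and "wpnwnpw" share the prefix "wpnwn" of length 5; no pair shares a longer one.
Longest shared-prefix length: 5

5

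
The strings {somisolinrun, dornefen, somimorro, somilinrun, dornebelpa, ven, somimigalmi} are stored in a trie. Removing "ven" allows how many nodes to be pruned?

Walk "ven" from the leaf back toward the root, removing each node that no remaining word uses.
No other word shares any prefix with "ven", so all 3 of its nodes go.
Nodes removed: 3

3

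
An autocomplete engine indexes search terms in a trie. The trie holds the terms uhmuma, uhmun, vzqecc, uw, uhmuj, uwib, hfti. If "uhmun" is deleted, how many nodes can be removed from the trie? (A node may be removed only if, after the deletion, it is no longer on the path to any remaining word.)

A node on "uhmun"'s path can go only if nothing else ends at it or branches off below it.
The suffix "n" (1 node) is used only by "uhmun"; the node for "uhmu" still has the child "m", so pruning stops there.
Nodes removed: 1

1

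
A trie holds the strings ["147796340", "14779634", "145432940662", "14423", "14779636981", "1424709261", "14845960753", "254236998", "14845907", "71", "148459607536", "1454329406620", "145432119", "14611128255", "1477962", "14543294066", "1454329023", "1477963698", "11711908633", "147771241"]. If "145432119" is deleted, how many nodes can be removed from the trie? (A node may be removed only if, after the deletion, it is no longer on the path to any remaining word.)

A node on "145432119"'s path can go only if nothing else ends at it or branches off below it.
The suffix "119" (3 nodes) is used only by "145432119"; the node for "145432" still has the child "9", so pruning stops there.
Nodes removed: 3

3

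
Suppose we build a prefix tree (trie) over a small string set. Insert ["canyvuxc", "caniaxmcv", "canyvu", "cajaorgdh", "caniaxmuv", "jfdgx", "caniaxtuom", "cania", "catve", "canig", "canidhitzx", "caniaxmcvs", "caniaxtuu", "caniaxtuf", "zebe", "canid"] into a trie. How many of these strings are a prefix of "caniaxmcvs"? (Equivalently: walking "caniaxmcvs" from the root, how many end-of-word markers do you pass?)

3

Check each prefix of "caniaxmcvs" against the stored set — each match is an end-marker on the path.
Prefixes of the query that are stored words: "cania", "caniaxmcv", "caniaxmcvs"
Count: 3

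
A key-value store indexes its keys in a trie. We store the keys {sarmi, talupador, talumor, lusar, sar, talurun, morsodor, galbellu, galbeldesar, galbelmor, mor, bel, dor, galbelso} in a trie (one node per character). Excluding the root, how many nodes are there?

57

Insert word by word; a character creates a node only if that edge doesn't already exist:
  "sarmi" → 5 new (s, a, r, m, i)
  "talupador" → 9 new (t, a, l, u, p, a, d, o, r)
  "talumor" → prefix "talu" already present; 3 new (m, o, r)
  "lusar" → 5 new (l, u, s, a, r)
  "sar" → prefix "sar" already present; 0 new (none)
  "talurun" → prefix "talu" already present; 3 new (r, u, n)
  "morsodor" → 8 new (m, o, r, s, o, d, o, r)
  "galbellu" → 8 new (g, a, l, b, e, l, l, u)
  "galbeldesar" → prefix "galbel" already present; 5 new (d, e, s, a, r)
  "galbelmor" → prefix "galbel" already present; 3 new (m, o, r)
  "mor" → prefix "mor" already present; 0 new (none)
  "bel" → 3 new (b, e, l)
  "dor" → 3 new (d, o, r)
  "galbelso" → prefix "galbel" already present; 2 new (s, o)
Total nodes = 5 + 9 + 3 + 5 + 0 + 3 + 8 + 8 + 5 + 3 + 0 + 3 + 3 + 2 = 57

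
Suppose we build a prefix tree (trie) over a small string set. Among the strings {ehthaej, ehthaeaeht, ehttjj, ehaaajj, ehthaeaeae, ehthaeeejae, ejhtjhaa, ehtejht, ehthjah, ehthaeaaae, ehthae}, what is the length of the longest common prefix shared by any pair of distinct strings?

The deepest shared node is where two words last agree before diverging.
"ehthaeaeae" and "ehthaeaeht" agree on "ehthaeae" (8 characters) before diverging; nothing deeper is shared.
Longest shared-prefix length: 8

8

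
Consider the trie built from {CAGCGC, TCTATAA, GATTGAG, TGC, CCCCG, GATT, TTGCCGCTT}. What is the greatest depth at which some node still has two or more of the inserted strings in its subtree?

Look for the deepest trie node that still has at least two words in its subtree.
e.g. "GATT" and "GATTGAG" share the prefix "GATT" of length 4; no pair shares a longer one.
Longest shared-prefix length: 4

4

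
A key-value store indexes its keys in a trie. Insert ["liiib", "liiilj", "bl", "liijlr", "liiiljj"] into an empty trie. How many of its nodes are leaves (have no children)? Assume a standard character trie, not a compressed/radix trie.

A leaf is a node with no children — equivalently, the end of a word that is not a proper prefix of any other stored word.
Those words: "bl", "liiib", "liiiljj", "liijlr"
Leaf count: 4

4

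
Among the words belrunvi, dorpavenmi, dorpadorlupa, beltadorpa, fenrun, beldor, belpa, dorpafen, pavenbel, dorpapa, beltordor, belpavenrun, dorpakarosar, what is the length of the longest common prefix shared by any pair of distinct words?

Look for the deepest trie node that still has at least two words in its subtree.
"belpa" and "belpavenrun" agree on "belpa" (5 characters) before diverging; nothing deeper is shared.
Longest shared-prefix length: 5

5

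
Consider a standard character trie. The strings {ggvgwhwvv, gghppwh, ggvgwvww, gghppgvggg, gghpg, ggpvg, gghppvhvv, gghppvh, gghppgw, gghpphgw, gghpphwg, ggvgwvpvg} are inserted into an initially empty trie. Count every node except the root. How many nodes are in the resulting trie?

39

Trie structure (* marks end of a word):
(root)
└─ g
   └─ g
      ├─ h
      │  └─ p
      │     ├─ g *
      │     └─ p
      │        ├─ g
      │        │  ├─ v
      │        │  │  └─ g
      │        │  │     └─ g
      │        │  │        └─ g *
      │        │  └─ w *
      │        ├─ h
      │        │  ├─ g
      │        │  │  └─ w *
      │        │  └─ w
      │        │     └─ g *
      │        ├─ v
      │        │  └─ h *
      │        │     └─ v
      │        │        └─ v *
      │        └─ w
      │           └─ h *
      ├─ p
      │  └─ v
      │     └─ g *
      └─ v
         └─ g
            └─ w
               ├─ h
               │  └─ w
               │     └─ v
               │        └─ v *
               └─ v
                  ├─ p
                  │  └─ v
                  │     └─ g *
                  └─ w
                     └─ w *
Counting every labelled node above: 39.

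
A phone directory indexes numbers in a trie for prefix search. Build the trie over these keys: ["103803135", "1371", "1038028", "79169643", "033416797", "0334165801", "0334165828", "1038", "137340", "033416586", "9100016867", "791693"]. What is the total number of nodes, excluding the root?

52

Trace insertions, counting only characters that open a new branch:
  "103803135" → 9 new (1, 0, 3, 8, 0, 3, 1, 3, 5)
  "1371" → prefix "1" already present; 3 new (3, 7, 1)
  "1038028" → prefix "10380" already present; 2 new (2, 8)
  "79169643" → 8 new (7, 9, 1, 6, 9, 6, 4, 3)
  "033416797" → 9 new (0, 3, 3, 4, 1, 6, 7, 9, 7)
  "0334165801" → prefix "033416" already present; 4 new (5, 8, 0, 1)
  "0334165828" → prefix "03341658" already present; 2 new (2, 8)
  "1038" → prefix "1038" already present; 0 new (none)
  "137340" → prefix "137" already present; 3 new (3, 4, 0)
  "033416586" → prefix "03341658" already present; 1 new (6)
  "9100016867" → 10 new (9, 1, 0, 0, 0, 1, 6, 8, 6, 7)
  "791693" → prefix "79169" already present; 1 new (3)
Total nodes = 9 + 3 + 2 + 8 + 9 + 4 + 2 + 0 + 3 + 1 + 10 + 1 = 52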